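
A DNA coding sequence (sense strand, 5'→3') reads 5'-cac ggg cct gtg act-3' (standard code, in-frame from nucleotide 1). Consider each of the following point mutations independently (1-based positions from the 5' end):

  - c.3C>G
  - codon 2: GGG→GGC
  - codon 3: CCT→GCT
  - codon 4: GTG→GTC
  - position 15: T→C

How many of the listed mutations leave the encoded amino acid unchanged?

Codon 1: CAC (His) → CAG (Gln) — missense.
Codon 2: GGG (Gly) → GGC (Gly) — synonymous.
Codon 3: CCT (Pro) → GCT (Ala) — missense.
Codon 4: GTG (Val) → GTC (Val) — synonymous.
Codon 5: ACT (Thr) → ACC (Thr) — synonymous.
Synonymous: 3 of 5.

3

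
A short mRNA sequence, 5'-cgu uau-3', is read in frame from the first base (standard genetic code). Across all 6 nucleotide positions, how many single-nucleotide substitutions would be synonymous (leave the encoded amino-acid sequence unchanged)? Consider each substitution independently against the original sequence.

4

Codon 1 (CGU, Arg): 3 synonymous substitutions.
Codon 2 (UAU, Tyr): 1 synonymous substitution.
Total: 3 + 1 = 4.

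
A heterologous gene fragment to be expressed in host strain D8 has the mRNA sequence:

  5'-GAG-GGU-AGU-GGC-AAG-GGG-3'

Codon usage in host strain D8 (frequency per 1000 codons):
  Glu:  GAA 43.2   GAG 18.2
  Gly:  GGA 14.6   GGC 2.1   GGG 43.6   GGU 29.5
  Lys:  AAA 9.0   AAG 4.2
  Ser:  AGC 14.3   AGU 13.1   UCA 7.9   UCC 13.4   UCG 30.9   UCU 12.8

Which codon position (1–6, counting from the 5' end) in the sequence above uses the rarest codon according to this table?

4

Codon 1 GAG (Glu): 18.2 per 1000.
Codon 2 GGU (Gly): 29.5 per 1000.
Codon 3 AGU (Ser): 13.1 per 1000.
Codon 4 GGC (Gly): 2.1 per 1000.
Codon 5 AAG (Lys): 4.2 per 1000.
Codon 6 GGG (Gly): 43.6 per 1000.
Lowest frequency is 2.1 at codon 4.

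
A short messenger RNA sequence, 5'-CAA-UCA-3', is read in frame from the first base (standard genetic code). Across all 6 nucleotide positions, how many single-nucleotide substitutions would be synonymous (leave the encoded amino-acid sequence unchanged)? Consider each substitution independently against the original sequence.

Codon 1 (CAA, Gln): 1 synonymous substitution.
Codon 2 (UCA, Ser): 3 synonymous substitutions.
Total: 1 + 3 = 4.

4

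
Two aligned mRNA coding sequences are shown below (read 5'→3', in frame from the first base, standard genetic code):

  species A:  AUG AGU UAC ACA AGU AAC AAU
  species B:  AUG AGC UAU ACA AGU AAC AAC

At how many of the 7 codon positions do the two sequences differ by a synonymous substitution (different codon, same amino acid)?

Codon 1: AUG Met / AUG Met — identical.
Codon 2: AGU Ser / AGC Ser — synonymous.
Codon 3: UAC Tyr / UAU Tyr — synonymous.
Codon 4: ACA Thr / ACA Thr — identical.
Codon 5: AGU Ser / AGU Ser — identical.
Codon 6: AAC Asn / AAC Asn — identical.
Codon 7: AAU Asn / AAC Asn — synonymous.
Synonymous differences: 3.

3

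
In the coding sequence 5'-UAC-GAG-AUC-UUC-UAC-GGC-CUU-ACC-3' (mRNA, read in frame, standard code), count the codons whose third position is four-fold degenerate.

3

Codon 1 UAC (Tyr): third position 2-fold.
Codon 2 GAG (Glu): third position 2-fold.
Codon 3 AUC (Ile): third position 3-fold.
Codon 4 UUC (Phe): third position 2-fold.
Codon 5 UAC (Tyr): third position 2-fold.
Codon 6 GGC (Gly): third position 4-fold.
Codon 7 CUU (Leu): third position 4-fold.
Codon 8 ACC (Thr): third position 4-fold.
Four-fold degenerate third positions: 3.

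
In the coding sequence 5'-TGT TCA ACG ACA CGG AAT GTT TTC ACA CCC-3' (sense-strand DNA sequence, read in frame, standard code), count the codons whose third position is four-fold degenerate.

7

Codon 1 TGT (Cys): third position 2-fold.
Codon 2 TCA (Ser): third position 4-fold.
Codon 3 ACG (Thr): third position 4-fold.
Codon 4 ACA (Thr): third position 4-fold.
Codon 5 CGG (Arg): third position 4-fold.
Codon 6 AAT (Asn): third position 2-fold.
Codon 7 GTT (Val): third position 4-fold.
Codon 8 TTC (Phe): third position 2-fold.
Codon 9 ACA (Thr): third position 4-fold.
Codon 10 CCC (Pro): third position 4-fold.
Four-fold degenerate third positions: 7.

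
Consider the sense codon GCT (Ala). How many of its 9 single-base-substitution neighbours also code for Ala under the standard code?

3

Position 1: none → 0 synonymous.
Position 2: none → 0 synonymous.
Position 3: GCC, GCA, GCG → 3 synonymous.
Total: 0 + 0 + 3 = 3.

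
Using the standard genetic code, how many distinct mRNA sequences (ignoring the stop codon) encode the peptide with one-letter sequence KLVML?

Lys: 2 codons.
Leu: 6 codons.
Val: 4 codons.
Met: 1 codon.
Leu: 6 codons.
2 × 6 × 4 × 1 × 6 = 288.

288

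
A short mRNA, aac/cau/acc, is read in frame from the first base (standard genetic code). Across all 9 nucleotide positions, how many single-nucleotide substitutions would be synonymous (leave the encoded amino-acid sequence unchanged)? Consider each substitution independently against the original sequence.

Codon 1 (AAC, Asn): 1 synonymous substitution.
Codon 2 (CAU, His): 1 synonymous substitution.
Codon 3 (ACC, Thr): 3 synonymous substitutions.
Total: 1 + 1 + 3 = 5.

5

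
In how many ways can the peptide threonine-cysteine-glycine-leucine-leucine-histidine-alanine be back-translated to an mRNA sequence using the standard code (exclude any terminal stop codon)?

Thr: 4 codons.
Cys: 2 codons.
Gly: 4 codons.
Leu: 6 codons.
Leu: 6 codons.
His: 2 codons.
Ala: 4 codons.
4 × 2 × 4 × 6 × 6 × 2 × 4 = 9216.

9216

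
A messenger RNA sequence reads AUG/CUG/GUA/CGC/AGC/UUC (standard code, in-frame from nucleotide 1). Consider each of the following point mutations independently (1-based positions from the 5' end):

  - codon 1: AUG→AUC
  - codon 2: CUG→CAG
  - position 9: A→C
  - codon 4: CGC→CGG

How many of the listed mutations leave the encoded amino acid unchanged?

2

Codon 1: AUG (Met) → AUC (Ile) — missense.
Codon 2: CUG (Leu) → CAG (Gln) — missense.
Codon 3: GUA (Val) → GUC (Val) — synonymous.
Codon 4: CGC (Arg) → CGG (Arg) — synonymous.
Synonymous: 2 of 4.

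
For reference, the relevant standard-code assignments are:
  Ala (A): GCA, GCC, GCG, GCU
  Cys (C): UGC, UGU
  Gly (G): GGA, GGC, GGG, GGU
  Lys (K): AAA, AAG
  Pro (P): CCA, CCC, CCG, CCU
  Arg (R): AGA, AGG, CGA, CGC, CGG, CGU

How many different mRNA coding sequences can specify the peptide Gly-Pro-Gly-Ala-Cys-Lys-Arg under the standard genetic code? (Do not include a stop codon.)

Gly: 4 codons.
Pro: 4 codons.
Gly: 4 codons.
Ala: 4 codons.
Cys: 2 codons.
Lys: 2 codons.
Arg: 6 codons.
4 × 4 × 4 × 4 × 2 × 2 × 6 = 6144.

6144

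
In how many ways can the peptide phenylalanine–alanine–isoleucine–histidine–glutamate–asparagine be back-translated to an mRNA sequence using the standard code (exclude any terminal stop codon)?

Phe: 2 codons.
Ala: 4 codons.
Ile: 3 codons.
His: 2 codons.
Glu: 2 codons.
Asn: 2 codons.
2 × 4 × 3 × 2 × 2 × 2 = 192.

192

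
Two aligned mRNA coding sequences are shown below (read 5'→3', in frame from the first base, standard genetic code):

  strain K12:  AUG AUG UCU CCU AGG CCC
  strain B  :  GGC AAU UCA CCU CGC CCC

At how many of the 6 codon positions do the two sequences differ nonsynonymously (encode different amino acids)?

2

Codon 1: AUG Met / GGC Gly — nonsynonymous.
Codon 2: AUG Met / AAU Asn — nonsynonymous.
Codon 3: UCU Ser / UCA Ser — synonymous.
Codon 4: CCU Pro / CCU Pro — identical.
Codon 5: AGG Arg / CGC Arg — synonymous.
Codon 6: CCC Pro / CCC Pro — identical.
Nonsynonymous differences: 2.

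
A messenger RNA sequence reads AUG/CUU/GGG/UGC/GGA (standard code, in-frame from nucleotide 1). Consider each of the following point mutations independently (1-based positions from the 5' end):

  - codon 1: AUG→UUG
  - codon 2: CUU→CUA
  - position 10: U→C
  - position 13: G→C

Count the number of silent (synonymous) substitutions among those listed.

1

Codon 1: AUG (Met) → UUG (Leu) — missense.
Codon 2: CUU (Leu) → CUA (Leu) — synonymous.
Codon 4: UGC (Cys) → CGC (Arg) — missense.
Codon 5: GGA (Gly) → CGA (Arg) — missense.
Synonymous: 1 of 4.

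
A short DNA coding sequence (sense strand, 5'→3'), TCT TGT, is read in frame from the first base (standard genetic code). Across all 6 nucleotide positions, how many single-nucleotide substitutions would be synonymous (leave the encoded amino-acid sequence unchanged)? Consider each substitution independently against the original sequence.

4

Codon 1 (TCT, Ser): 3 synonymous substitutions.
Codon 2 (TGT, Cys): 1 synonymous substitution.
Total: 3 + 1 = 4.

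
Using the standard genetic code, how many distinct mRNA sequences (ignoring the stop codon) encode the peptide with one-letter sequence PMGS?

96

Pro: 4 codons.
Met: 1 codon.
Gly: 4 codons.
Ser: 6 codons.
4 × 1 × 4 × 6 = 96.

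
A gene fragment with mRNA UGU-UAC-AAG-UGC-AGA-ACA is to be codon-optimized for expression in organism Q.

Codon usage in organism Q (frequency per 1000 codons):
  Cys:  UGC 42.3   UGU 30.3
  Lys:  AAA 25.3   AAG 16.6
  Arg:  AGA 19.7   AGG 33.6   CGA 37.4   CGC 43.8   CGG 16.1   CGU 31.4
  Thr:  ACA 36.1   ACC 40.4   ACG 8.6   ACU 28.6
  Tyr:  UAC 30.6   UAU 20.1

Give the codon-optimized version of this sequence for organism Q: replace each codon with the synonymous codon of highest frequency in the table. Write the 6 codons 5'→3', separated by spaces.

Codon 1 (Cys): best is UGC at 42.3.
Codon 2 (Tyr): best is UAC at 30.6.
Codon 3 (Lys): best is AAA at 25.3.
Codon 4 (Cys): best is UGC at 42.3.
Codon 5 (Arg): best is CGC at 43.8.
Codon 6 (Thr): best is ACC at 40.4.

UGC UAC AAA UGC CGC ACC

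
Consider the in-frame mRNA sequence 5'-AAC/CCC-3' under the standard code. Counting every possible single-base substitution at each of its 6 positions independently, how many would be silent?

4

Codon 1 (AAC, Asn): 1 synonymous substitution.
Codon 2 (CCC, Pro): 3 synonymous substitutions.
Total: 1 + 3 = 4.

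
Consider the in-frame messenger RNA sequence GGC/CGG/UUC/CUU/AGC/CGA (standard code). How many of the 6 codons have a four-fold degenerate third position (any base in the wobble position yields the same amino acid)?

Codon 1 GGC (Gly): third position 4-fold.
Codon 2 CGG (Arg): third position 4-fold.
Codon 3 UUC (Phe): third position 2-fold.
Codon 4 CUU (Leu): third position 4-fold.
Codon 5 AGC (Ser): third position 2-fold.
Codon 6 CGA (Arg): third position 4-fold.
Four-fold degenerate third positions: 4.

4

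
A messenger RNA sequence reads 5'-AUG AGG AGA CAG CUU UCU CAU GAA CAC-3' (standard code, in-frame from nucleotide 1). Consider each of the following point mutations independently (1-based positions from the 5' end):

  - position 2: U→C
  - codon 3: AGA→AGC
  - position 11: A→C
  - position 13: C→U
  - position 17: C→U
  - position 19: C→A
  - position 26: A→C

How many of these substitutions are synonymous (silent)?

Codon 1: AUG (Met) → ACG (Thr) — missense.
Codon 3: AGA (Arg) → AGC (Ser) — missense.
Codon 4: CAG (Gln) → CCG (Pro) — missense.
Codon 5: CUU (Leu) → UUU (Phe) — missense.
Codon 6: UCU (Ser) → UUU (Phe) — missense.
Codon 7: CAU (His) → AAU (Asn) — missense.
Codon 9: CAC (His) → CCC (Pro) — missense.
Synonymous: 0 of 7.

0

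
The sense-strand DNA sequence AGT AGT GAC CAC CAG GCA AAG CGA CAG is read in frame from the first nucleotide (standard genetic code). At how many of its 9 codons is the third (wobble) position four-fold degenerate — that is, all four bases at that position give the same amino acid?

Codon 1 AGT (Ser): third position 2-fold.
Codon 2 AGT (Ser): third position 2-fold.
Codon 3 GAC (Asp): third position 2-fold.
Codon 4 CAC (His): third position 2-fold.
Codon 5 CAG (Gln): third position 2-fold.
Codon 6 GCA (Ala): third position 4-fold.
Codon 7 AAG (Lys): third position 2-fold.
Codon 8 CGA (Arg): third position 4-fold.
Codon 9 CAG (Gln): third position 2-fold.
Four-fold degenerate third positions: 2.

2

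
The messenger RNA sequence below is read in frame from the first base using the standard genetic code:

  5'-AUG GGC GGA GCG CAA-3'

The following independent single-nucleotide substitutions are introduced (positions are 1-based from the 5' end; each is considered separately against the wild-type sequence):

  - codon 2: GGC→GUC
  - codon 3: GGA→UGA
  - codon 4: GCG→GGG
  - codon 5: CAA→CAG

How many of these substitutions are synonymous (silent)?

Codon 2: GGC (Gly) → GUC (Val) — missense.
Codon 3: GGA (Gly) → UGA (Stop) — nonsense.
Codon 4: GCG (Ala) → GGG (Gly) — missense.
Codon 5: CAA (Gln) → CAG (Gln) — synonymous.
Synonymous: 1 of 4.

1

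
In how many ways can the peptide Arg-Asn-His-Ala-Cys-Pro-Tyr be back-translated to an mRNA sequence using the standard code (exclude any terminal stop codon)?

1536

Arg: 6 codons.
Asn: 2 codons.
His: 2 codons.
Ala: 4 codons.
Cys: 2 codons.
Pro: 4 codons.
Tyr: 2 codons.
6 × 2 × 2 × 4 × 2 × 4 × 2 = 1536.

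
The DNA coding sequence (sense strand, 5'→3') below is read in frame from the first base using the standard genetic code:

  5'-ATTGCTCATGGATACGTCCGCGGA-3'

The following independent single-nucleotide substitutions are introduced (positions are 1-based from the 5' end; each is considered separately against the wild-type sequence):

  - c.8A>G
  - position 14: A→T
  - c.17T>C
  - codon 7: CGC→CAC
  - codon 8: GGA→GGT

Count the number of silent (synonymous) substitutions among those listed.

Codon 3: CAT (His) → CGT (Arg) — missense.
Codon 5: TAC (Tyr) → TTC (Phe) — missense.
Codon 6: GTC (Val) → GCC (Ala) — missense.
Codon 7: CGC (Arg) → CAC (His) — missense.
Codon 8: GGA (Gly) → GGT (Gly) — synonymous.
Synonymous: 1 of 5.

1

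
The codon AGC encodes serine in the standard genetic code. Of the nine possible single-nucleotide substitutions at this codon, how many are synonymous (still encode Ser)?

1

Position 1: none → 0 synonymous.
Position 2: none → 0 synonymous.
Position 3: AGU → 1 synonymous.
Total: 0 + 0 + 1 = 1.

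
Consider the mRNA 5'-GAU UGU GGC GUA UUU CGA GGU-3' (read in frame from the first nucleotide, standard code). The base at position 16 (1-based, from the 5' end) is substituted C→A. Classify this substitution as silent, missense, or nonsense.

silent

Position 16 falls in codon 6: CGA → Arg.
After the substitution the codon is AGA → Arg.
Both encode Arg, so the change is synonymous.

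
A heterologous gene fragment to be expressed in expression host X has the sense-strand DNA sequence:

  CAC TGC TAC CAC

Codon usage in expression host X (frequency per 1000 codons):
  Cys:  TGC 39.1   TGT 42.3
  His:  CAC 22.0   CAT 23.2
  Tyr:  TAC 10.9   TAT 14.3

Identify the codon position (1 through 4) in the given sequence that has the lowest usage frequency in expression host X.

Codon 1 CAC (His): 22.0 per 1000.
Codon 2 TGC (Cys): 39.1 per 1000.
Codon 3 TAC (Tyr): 10.9 per 1000.
Codon 4 CAC (His): 22.0 per 1000.
Lowest frequency is 10.9 at codon 3.

3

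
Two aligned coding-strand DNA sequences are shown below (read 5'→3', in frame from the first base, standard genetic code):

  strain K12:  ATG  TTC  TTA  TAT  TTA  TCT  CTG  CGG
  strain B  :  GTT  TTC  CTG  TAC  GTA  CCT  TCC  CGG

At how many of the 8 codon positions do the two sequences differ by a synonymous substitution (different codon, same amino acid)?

2

Codon 1: ATG Met / GTT Val — nonsynonymous.
Codon 2: TTC Phe / TTC Phe — identical.
Codon 3: TTA Leu / CTG Leu — synonymous.
Codon 4: TAT Tyr / TAC Tyr — synonymous.
Codon 5: TTA Leu / GTA Val — nonsynonymous.
Codon 6: TCT Ser / CCT Pro — nonsynonymous.
Codon 7: CTG Leu / TCC Ser — nonsynonymous.
Codon 8: CGG Arg / CGG Arg — identical.
Synonymous differences: 2.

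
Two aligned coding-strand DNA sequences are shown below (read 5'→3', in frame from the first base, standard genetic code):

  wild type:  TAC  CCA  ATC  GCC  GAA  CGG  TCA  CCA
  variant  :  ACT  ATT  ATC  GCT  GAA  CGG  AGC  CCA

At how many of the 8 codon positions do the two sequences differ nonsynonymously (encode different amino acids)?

2

Codon 1: TAC Tyr / ACT Thr — nonsynonymous.
Codon 2: CCA Pro / ATT Ile — nonsynonymous.
Codon 3: ATC Ile / ATC Ile — identical.
Codon 4: GCC Ala / GCT Ala — synonymous.
Codon 5: GAA Glu / GAA Glu — identical.
Codon 6: CGG Arg / CGG Arg — identical.
Codon 7: TCA Ser / AGC Ser — synonymous.
Codon 8: CCA Pro / CCA Pro — identical.
Nonsynonymous differences: 2.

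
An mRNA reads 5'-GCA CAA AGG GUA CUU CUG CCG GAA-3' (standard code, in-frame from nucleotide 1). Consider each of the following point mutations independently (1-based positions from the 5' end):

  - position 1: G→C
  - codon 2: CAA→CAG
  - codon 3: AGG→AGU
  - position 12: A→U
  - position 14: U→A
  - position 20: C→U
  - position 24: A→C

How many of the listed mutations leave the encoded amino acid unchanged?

2

Codon 1: GCA (Ala) → CCA (Pro) — missense.
Codon 2: CAA (Gln) → CAG (Gln) — synonymous.
Codon 3: AGG (Arg) → AGU (Ser) — missense.
Codon 4: GUA (Val) → GUU (Val) — synonymous.
Codon 5: CUU (Leu) → CAU (His) — missense.
Codon 7: CCG (Pro) → CUG (Leu) — missense.
Codon 8: GAA (Glu) → GAC (Asp) — missense.
Synonymous: 2 of 7.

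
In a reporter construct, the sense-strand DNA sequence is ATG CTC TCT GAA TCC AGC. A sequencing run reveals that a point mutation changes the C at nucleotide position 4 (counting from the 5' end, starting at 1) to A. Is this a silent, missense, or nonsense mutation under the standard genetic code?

Position 4 falls in codon 2: CTC → Leu.
After the substitution the codon is ATC → Ile.
Leu ≠ Ile, so this is a missense mutation.

missense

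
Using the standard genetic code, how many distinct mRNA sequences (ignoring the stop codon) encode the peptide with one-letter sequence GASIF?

576

Gly: 4 codons.
Ala: 4 codons.
Ser: 6 codons.
Ile: 3 codons.
Phe: 2 codons.
4 × 4 × 6 × 3 × 2 = 576.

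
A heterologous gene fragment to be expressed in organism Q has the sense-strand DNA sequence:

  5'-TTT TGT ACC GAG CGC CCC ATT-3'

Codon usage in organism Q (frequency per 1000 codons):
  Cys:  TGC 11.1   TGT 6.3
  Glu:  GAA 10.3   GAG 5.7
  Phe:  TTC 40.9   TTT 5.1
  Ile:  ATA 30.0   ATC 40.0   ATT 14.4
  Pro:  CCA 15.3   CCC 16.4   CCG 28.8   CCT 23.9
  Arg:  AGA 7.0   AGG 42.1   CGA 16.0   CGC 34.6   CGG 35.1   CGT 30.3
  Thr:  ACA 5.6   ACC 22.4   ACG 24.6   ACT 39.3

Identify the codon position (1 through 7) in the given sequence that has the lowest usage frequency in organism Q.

Codon 1 TTT (Phe): 5.1 per 1000.
Codon 2 TGT (Cys): 6.3 per 1000.
Codon 3 ACC (Thr): 22.4 per 1000.
Codon 4 GAG (Glu): 5.7 per 1000.
Codon 5 CGC (Arg): 34.6 per 1000.
Codon 6 CCC (Pro): 16.4 per 1000.
Codon 7 ATT (Ile): 14.4 per 1000.
Lowest frequency is 5.1 at codon 1.

1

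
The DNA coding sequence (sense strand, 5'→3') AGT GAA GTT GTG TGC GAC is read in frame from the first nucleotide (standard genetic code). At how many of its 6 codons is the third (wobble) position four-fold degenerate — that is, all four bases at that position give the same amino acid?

Codon 1 AGT (Ser): third position 2-fold.
Codon 2 GAA (Glu): third position 2-fold.
Codon 3 GTT (Val): third position 4-fold.
Codon 4 GTG (Val): third position 4-fold.
Codon 5 TGC (Cys): third position 2-fold.
Codon 6 GAC (Asp): third position 2-fold.
Four-fold degenerate third positions: 2.

2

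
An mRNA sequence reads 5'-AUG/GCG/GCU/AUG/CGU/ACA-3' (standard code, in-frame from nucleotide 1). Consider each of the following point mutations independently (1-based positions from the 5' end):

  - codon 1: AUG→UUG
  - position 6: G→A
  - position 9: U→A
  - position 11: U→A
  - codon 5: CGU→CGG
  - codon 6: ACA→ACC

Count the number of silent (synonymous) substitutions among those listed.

Codon 1: AUG (Met) → UUG (Leu) — missense.
Codon 2: GCG (Ala) → GCA (Ala) — synonymous.
Codon 3: GCU (Ala) → GCA (Ala) — synonymous.
Codon 4: AUG (Met) → AAG (Lys) — missense.
Codon 5: CGU (Arg) → CGG (Arg) — synonymous.
Codon 6: ACA (Thr) → ACC (Thr) — synonymous.
Synonymous: 4 of 6.

4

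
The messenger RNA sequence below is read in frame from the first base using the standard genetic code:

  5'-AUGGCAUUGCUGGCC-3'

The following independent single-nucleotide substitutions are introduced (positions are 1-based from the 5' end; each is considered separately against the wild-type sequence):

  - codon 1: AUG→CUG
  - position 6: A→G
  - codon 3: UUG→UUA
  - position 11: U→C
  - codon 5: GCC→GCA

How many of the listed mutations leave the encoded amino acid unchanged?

3

Codon 1: AUG (Met) → CUG (Leu) — missense.
Codon 2: GCA (Ala) → GCG (Ala) — synonymous.
Codon 3: UUG (Leu) → UUA (Leu) — synonymous.
Codon 4: CUG (Leu) → CCG (Pro) — missense.
Codon 5: GCC (Ala) → GCA (Ala) — synonymous.
Synonymous: 3 of 5.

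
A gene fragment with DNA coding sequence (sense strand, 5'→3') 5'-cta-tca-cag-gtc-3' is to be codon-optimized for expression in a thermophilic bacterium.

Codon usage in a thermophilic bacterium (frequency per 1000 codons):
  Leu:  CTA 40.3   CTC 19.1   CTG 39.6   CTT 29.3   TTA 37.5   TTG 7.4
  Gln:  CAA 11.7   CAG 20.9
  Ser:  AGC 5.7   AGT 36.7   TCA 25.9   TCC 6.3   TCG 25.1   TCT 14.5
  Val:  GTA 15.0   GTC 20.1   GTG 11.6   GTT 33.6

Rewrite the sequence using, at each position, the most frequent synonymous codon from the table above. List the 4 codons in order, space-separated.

CTA AGT CAG GTT

Codon 1 (Leu): best is CTA at 40.3.
Codon 2 (Ser): best is AGT at 36.7.
Codon 3 (Gln): best is CAG at 20.9.
Codon 4 (Val): best is GTT at 33.6.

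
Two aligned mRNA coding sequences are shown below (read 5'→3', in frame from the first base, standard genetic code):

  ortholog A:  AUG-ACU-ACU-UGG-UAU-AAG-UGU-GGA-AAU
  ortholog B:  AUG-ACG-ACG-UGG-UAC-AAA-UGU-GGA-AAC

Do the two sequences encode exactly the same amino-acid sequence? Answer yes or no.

yes

Codon 1: AUG Met / AUG Met — identical.
Codon 2: ACU Thr / ACG Thr — synonymous.
Codon 3: ACU Thr / ACG Thr — synonymous.
Codon 4: UGG Trp / UGG Trp — identical.
Codon 5: UAU Tyr / UAC Tyr — synonymous.
Codon 6: AAG Lys / AAA Lys — synonymous.
Codon 7: UGU Cys / UGU Cys — identical.
Codon 8: GGA Gly / GGA Gly — identical.
Codon 9: AAU Asn / AAC Asn — synonymous.
Nonsynonymous differences: 0 → same protein.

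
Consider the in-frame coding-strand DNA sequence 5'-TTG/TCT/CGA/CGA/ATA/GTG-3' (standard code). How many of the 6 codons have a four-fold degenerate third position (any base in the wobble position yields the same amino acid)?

4

Codon 1 TTG (Leu): third position 2-fold.
Codon 2 TCT (Ser): third position 4-fold.
Codon 3 CGA (Arg): third position 4-fold.
Codon 4 CGA (Arg): third position 4-fold.
Codon 5 ATA (Ile): third position 3-fold.
Codon 6 GTG (Val): third position 4-fold.
Four-fold degenerate third positions: 4.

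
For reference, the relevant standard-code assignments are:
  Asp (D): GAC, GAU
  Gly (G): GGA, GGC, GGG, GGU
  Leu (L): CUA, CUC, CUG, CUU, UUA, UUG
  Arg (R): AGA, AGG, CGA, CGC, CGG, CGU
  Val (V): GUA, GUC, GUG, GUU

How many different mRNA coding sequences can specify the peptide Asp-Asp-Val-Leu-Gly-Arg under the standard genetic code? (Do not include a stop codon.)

2304

Asp: 2 codons.
Asp: 2 codons.
Val: 4 codons.
Leu: 6 codons.
Gly: 4 codons.
Arg: 6 codons.
2 × 2 × 4 × 6 × 4 × 6 = 2304.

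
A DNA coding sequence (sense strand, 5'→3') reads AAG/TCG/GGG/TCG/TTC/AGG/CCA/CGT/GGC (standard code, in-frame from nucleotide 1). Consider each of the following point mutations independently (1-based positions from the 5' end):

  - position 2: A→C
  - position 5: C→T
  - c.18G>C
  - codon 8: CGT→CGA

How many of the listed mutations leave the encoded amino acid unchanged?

Codon 1: AAG (Lys) → ACG (Thr) — missense.
Codon 2: TCG (Ser) → TTG (Leu) — missense.
Codon 6: AGG (Arg) → AGC (Ser) — missense.
Codon 8: CGT (Arg) → CGA (Arg) — synonymous.
Synonymous: 1 of 4.

1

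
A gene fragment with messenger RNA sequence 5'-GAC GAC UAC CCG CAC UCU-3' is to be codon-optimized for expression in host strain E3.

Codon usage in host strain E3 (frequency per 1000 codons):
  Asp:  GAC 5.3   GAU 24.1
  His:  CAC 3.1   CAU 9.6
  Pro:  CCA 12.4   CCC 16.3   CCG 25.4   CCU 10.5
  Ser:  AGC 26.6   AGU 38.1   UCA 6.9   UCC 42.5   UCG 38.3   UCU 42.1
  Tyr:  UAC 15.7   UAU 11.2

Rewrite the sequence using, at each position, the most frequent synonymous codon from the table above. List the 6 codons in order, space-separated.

GAU GAU UAC CCG CAU UCC

Codon 1 (Asp): best is GAU at 24.1.
Codon 2 (Asp): best is GAU at 24.1.
Codon 3 (Tyr): best is UAC at 15.7.
Codon 4 (Pro): best is CCG at 25.4.
Codon 5 (His): best is CAU at 9.6.
Codon 6 (Ser): best is UCC at 42.5.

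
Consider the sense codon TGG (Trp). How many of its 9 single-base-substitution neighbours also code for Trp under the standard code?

0

Position 1: none → 0 synonymous.
Position 2: none → 0 synonymous.
Position 3: none → 0 synonymous.
Total: 0 + 0 + 0 = 0.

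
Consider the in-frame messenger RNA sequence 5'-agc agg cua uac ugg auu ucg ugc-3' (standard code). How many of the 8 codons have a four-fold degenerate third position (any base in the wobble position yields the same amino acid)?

2

Codon 1 AGC (Ser): third position 2-fold.
Codon 2 AGG (Arg): third position 2-fold.
Codon 3 CUA (Leu): third position 4-fold.
Codon 4 UAC (Tyr): third position 2-fold.
Codon 5 UGG (Trp): third position 1-fold.
Codon 6 AUU (Ile): third position 3-fold.
Codon 7 UCG (Ser): third position 4-fold.
Codon 8 UGC (Cys): third position 2-fold.
Four-fold degenerate third positions: 2.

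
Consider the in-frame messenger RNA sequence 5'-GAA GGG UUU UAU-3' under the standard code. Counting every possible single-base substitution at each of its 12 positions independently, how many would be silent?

Codon 1 (GAA, Glu): 1 synonymous substitution.
Codon 2 (GGG, Gly): 3 synonymous substitutions.
Codon 3 (UUU, Phe): 1 synonymous substitution.
Codon 4 (UAU, Tyr): 1 synonymous substitution.
Total: 1 + 3 + 1 + 1 = 6.

6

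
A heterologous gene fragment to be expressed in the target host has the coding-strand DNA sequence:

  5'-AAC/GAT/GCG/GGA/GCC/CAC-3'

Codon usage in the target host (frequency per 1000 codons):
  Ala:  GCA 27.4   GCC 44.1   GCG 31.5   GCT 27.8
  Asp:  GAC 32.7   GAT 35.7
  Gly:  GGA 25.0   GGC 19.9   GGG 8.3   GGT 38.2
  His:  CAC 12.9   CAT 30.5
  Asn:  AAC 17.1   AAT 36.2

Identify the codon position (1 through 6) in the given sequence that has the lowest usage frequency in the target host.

6

Codon 1 AAC (Asn): 17.1 per 1000.
Codon 2 GAT (Asp): 35.7 per 1000.
Codon 3 GCG (Ala): 31.5 per 1000.
Codon 4 GGA (Gly): 25.0 per 1000.
Codon 5 GCC (Ala): 44.1 per 1000.
Codon 6 CAC (His): 12.9 per 1000.
Lowest frequency is 12.9 at codon 6.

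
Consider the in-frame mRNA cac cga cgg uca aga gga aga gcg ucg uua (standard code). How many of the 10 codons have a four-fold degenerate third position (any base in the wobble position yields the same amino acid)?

Codon 1 CAC (His): third position 2-fold.
Codon 2 CGA (Arg): third position 4-fold.
Codon 3 CGG (Arg): third position 4-fold.
Codon 4 UCA (Ser): third position 4-fold.
Codon 5 AGA (Arg): third position 2-fold.
Codon 6 GGA (Gly): third position 4-fold.
Codon 7 AGA (Arg): third position 2-fold.
Codon 8 GCG (Ala): third position 4-fold.
Codon 9 UCG (Ser): third position 4-fold.
Codon 10 UUA (Leu): third position 2-fold.
Four-fold degenerate third positions: 6.

6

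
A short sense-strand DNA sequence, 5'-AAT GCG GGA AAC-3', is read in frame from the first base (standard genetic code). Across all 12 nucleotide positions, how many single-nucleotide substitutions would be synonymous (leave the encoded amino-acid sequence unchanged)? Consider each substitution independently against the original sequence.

8

Codon 1 (AAT, Asn): 1 synonymous substitution.
Codon 2 (GCG, Ala): 3 synonymous substitutions.
Codon 3 (GGA, Gly): 3 synonymous substitutions.
Codon 4 (AAC, Asn): 1 synonymous substitution.
Total: 1 + 3 + 3 + 1 = 8.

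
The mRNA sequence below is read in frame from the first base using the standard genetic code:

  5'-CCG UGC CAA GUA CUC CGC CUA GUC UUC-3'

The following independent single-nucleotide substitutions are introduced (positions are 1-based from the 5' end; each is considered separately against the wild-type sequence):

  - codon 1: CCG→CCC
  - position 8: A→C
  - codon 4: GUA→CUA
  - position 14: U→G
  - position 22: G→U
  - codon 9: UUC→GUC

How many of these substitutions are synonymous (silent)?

Codon 1: CCG (Pro) → CCC (Pro) — synonymous.
Codon 3: CAA (Gln) → CCA (Pro) — missense.
Codon 4: GUA (Val) → CUA (Leu) — missense.
Codon 5: CUC (Leu) → CGC (Arg) — missense.
Codon 8: GUC (Val) → UUC (Phe) — missense.
Codon 9: UUC (Phe) → GUC (Val) — missense.
Synonymous: 1 of 6.

1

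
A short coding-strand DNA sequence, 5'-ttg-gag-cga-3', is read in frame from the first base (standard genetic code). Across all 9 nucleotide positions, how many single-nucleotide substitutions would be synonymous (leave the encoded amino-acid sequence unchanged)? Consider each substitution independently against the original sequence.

7

Codon 1 (TTG, Leu): 2 synonymous substitutions.
Codon 2 (GAG, Glu): 1 synonymous substitution.
Codon 3 (CGA, Arg): 4 synonymous substitutions.
Total: 2 + 1 + 4 = 7.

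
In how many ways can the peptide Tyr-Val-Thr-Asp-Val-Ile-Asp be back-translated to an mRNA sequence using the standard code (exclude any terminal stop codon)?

1536

Tyr: 2 codons.
Val: 4 codons.
Thr: 4 codons.
Asp: 2 codons.
Val: 4 codons.
Ile: 3 codons.
Asp: 2 codons.
2 × 4 × 4 × 2 × 4 × 3 × 2 = 1536.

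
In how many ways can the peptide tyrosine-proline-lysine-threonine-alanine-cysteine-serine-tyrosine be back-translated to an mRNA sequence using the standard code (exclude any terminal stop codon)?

6144

Tyr: 2 codons.
Pro: 4 codons.
Lys: 2 codons.
Thr: 4 codons.
Ala: 4 codons.
Cys: 2 codons.
Ser: 6 codons.
Tyr: 2 codons.
2 × 4 × 2 × 4 × 4 × 2 × 6 × 2 = 6144.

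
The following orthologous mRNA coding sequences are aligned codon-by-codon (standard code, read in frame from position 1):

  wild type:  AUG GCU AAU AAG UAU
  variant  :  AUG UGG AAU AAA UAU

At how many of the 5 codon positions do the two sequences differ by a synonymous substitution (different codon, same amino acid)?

1

Codon 1: AUG Met / AUG Met — identical.
Codon 2: GCU Ala / UGG Trp — nonsynonymous.
Codon 3: AAU Asn / AAU Asn — identical.
Codon 4: AAG Lys / AAA Lys — synonymous.
Codon 5: UAU Tyr / UAU Tyr — identical.
Synonymous differences: 1.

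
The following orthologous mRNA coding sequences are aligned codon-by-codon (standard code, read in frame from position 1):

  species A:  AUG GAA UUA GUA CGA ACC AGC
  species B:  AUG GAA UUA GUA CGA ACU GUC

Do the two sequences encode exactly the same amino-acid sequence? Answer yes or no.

Codon 1: AUG Met / AUG Met — identical.
Codon 2: GAA Glu / GAA Glu — identical.
Codon 3: UUA Leu / UUA Leu — identical.
Codon 4: GUA Val / GUA Val — identical.
Codon 5: CGA Arg / CGA Arg — identical.
Codon 6: ACC Thr / ACU Thr — synonymous.
Codon 7: AGC Ser / GUC Val — nonsynonymous.
Nonsynonymous differences: 1 → different protein.

no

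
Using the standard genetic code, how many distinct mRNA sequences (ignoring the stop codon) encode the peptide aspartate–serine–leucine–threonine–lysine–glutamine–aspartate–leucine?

Asp: 2 codons.
Ser: 6 codons.
Leu: 6 codons.
Thr: 4 codons.
Lys: 2 codons.
Gln: 2 codons.
Asp: 2 codons.
Leu: 6 codons.
2 × 6 × 6 × 4 × 2 × 2 × 2 × 6 = 13824.

13824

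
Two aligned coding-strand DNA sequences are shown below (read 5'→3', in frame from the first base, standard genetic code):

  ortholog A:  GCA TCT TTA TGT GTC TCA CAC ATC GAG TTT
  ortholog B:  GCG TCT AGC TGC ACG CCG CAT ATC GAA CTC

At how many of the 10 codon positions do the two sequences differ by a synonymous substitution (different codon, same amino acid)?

4

Codon 1: GCA Ala / GCG Ala — synonymous.
Codon 2: TCT Ser / TCT Ser — identical.
Codon 3: TTA Leu / AGC Ser — nonsynonymous.
Codon 4: TGT Cys / TGC Cys — synonymous.
Codon 5: GTC Val / ACG Thr — nonsynonymous.
Codon 6: TCA Ser / CCG Pro — nonsynonymous.
Codon 7: CAC His / CAT His — synonymous.
Codon 8: ATC Ile / ATC Ile — identical.
Codon 9: GAG Glu / GAA Glu — synonymous.
Codon 10: TTT Phe / CTC Leu — nonsynonymous.
Synonymous differences: 4.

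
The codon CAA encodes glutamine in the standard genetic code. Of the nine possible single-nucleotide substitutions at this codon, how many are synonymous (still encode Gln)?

1

Position 1: none → 0 synonymous.
Position 2: none → 0 synonymous.
Position 3: CAG → 1 synonymous.
Total: 0 + 0 + 1 = 1.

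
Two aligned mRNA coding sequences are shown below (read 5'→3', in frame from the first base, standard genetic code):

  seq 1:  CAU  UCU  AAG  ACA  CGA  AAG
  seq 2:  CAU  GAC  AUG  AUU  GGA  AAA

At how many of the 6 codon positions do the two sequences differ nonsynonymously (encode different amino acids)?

4

Codon 1: CAU His / CAU His — identical.
Codon 2: UCU Ser / GAC Asp — nonsynonymous.
Codon 3: AAG Lys / AUG Met — nonsynonymous.
Codon 4: ACA Thr / AUU Ile — nonsynonymous.
Codon 5: CGA Arg / GGA Gly — nonsynonymous.
Codon 6: AAG Lys / AAA Lys — synonymous.
Nonsynonymous differences: 4.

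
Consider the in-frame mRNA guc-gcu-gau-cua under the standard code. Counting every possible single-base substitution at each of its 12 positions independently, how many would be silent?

11

Codon 1 (GUC, Val): 3 synonymous substitutions.
Codon 2 (GCU, Ala): 3 synonymous substitutions.
Codon 3 (GAU, Asp): 1 synonymous substitution.
Codon 4 (CUA, Leu): 4 synonymous substitutions.
Total: 3 + 3 + 1 + 4 = 11.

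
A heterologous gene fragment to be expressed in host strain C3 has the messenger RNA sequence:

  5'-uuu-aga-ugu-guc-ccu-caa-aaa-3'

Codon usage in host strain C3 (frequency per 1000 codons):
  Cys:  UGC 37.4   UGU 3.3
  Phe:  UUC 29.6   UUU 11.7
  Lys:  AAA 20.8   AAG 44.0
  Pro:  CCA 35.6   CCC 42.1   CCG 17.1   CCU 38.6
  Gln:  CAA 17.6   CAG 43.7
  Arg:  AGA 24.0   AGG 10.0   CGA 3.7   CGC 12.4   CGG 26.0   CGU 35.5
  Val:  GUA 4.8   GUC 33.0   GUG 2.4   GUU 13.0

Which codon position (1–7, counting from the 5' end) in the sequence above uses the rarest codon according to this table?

Codon 1 UUU (Phe): 11.7 per 1000.
Codon 2 AGA (Arg): 24.0 per 1000.
Codon 3 UGU (Cys): 3.3 per 1000.
Codon 4 GUC (Val): 33.0 per 1000.
Codon 5 CCU (Pro): 38.6 per 1000.
Codon 6 CAA (Gln): 17.6 per 1000.
Codon 7 AAA (Lys): 20.8 per 1000.
Lowest frequency is 3.3 at codon 3.

3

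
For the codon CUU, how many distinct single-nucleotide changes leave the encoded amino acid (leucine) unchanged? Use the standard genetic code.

Position 1: none → 0 synonymous.
Position 2: none → 0 synonymous.
Position 3: CUC, CUA, CUG → 3 synonymous.
Total: 0 + 0 + 3 = 3.

3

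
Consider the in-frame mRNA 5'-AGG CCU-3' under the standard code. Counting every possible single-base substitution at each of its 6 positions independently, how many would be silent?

Codon 1 (AGG, Arg): 2 synonymous substitutions.
Codon 2 (CCU, Pro): 3 synonymous substitutions.
Total: 2 + 3 = 5.

5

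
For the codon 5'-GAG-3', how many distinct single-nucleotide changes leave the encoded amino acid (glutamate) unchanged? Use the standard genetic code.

Position 1: none → 0 synonymous.
Position 2: none → 0 synonymous.
Position 3: GAA → 1 synonymous.
Total: 0 + 0 + 1 = 1.

1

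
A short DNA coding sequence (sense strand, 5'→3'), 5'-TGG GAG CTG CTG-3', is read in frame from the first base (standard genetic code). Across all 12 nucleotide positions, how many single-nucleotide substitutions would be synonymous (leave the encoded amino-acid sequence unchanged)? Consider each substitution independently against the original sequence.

Codon 1 (TGG, Trp): 0 synonymous substitutions.
Codon 2 (GAG, Glu): 1 synonymous substitution.
Codon 3 (CTG, Leu): 4 synonymous substitutions.
Codon 4 (CTG, Leu): 4 synonymous substitutions.
Total: 0 + 1 + 4 + 4 = 9.

9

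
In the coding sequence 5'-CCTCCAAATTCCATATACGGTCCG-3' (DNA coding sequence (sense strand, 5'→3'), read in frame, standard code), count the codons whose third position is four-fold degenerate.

5

Codon 1 CCT (Pro): third position 4-fold.
Codon 2 CCA (Pro): third position 4-fold.
Codon 3 AAT (Asn): third position 2-fold.
Codon 4 TCC (Ser): third position 4-fold.
Codon 5 ATA (Ile): third position 3-fold.
Codon 6 TAC (Tyr): third position 2-fold.
Codon 7 GGT (Gly): third position 4-fold.
Codon 8 CCG (Pro): third position 4-fold.
Four-fold degenerate third positions: 5.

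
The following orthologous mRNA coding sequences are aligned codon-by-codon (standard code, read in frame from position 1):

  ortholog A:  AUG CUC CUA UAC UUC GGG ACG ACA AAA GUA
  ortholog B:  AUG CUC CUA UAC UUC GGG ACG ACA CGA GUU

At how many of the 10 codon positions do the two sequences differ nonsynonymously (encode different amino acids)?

1

Codon 1: AUG Met / AUG Met — identical.
Codon 2: CUC Leu / CUC Leu — identical.
Codon 3: CUA Leu / CUA Leu — identical.
Codon 4: UAC Tyr / UAC Tyr — identical.
Codon 5: UUC Phe / UUC Phe — identical.
Codon 6: GGG Gly / GGG Gly — identical.
Codon 7: ACG Thr / ACG Thr — identical.
Codon 8: ACA Thr / ACA Thr — identical.
Codon 9: AAA Lys / CGA Arg — nonsynonymous.
Codon 10: GUA Val / GUU Val — synonymous.
Nonsynonymous differences: 1.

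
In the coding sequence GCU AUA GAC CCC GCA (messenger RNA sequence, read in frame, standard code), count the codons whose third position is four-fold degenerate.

Codon 1 GCU (Ala): third position 4-fold.
Codon 2 AUA (Ile): third position 3-fold.
Codon 3 GAC (Asp): third position 2-fold.
Codon 4 CCC (Pro): third position 4-fold.
Codon 5 GCA (Ala): third position 4-fold.
Four-fold degenerate third positions: 3.

3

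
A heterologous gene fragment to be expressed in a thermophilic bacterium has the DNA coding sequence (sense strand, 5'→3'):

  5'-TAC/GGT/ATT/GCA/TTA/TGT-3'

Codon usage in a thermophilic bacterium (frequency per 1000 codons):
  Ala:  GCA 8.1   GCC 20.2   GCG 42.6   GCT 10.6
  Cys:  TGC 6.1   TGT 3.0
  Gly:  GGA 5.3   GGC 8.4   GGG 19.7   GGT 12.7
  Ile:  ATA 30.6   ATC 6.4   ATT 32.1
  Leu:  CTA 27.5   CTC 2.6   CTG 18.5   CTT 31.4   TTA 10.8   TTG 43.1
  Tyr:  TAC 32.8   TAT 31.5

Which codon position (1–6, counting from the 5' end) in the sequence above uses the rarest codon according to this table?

Codon 1 TAC (Tyr): 32.8 per 1000.
Codon 2 GGT (Gly): 12.7 per 1000.
Codon 3 ATT (Ile): 32.1 per 1000.
Codon 4 GCA (Ala): 8.1 per 1000.
Codon 5 TTA (Leu): 10.8 per 1000.
Codon 6 TGT (Cys): 3.0 per 1000.
Lowest frequency is 3.0 at codon 6.

6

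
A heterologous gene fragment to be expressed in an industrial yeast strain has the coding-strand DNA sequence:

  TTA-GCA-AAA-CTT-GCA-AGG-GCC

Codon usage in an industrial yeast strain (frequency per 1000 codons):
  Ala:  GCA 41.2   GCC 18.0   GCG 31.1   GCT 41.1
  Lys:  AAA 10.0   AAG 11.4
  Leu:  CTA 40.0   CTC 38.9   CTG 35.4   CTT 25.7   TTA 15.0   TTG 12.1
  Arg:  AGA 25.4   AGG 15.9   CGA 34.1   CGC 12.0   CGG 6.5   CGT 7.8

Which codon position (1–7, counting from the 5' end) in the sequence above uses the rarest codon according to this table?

3

Codon 1 TTA (Leu): 15.0 per 1000.
Codon 2 GCA (Ala): 41.2 per 1000.
Codon 3 AAA (Lys): 10.0 per 1000.
Codon 4 CTT (Leu): 25.7 per 1000.
Codon 5 GCA (Ala): 41.2 per 1000.
Codon 6 AGG (Arg): 15.9 per 1000.
Codon 7 GCC (Ala): 18.0 per 1000.
Lowest frequency is 10.0 at codon 3.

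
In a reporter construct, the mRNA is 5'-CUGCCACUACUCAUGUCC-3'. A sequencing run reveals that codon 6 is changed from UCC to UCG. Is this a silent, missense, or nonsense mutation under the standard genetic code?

Position 18 falls in codon 6: UCC → Ser.
After the substitution the codon is UCG → Ser.
Both encode Ser, so the change is synonymous.

silent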